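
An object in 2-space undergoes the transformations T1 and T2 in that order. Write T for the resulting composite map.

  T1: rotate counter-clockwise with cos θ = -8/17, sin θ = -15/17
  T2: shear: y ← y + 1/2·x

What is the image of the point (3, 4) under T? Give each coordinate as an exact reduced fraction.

T(p) = (36/17, -59/17)

T1 rotate counter-clockwise with cos θ = -8/17, sin θ = -15/17: (3, 4) → (36/17, -77/17)
T2 shear: y ← y + 1/2·x: (36/17, -77/17) → (36/17, -59/17)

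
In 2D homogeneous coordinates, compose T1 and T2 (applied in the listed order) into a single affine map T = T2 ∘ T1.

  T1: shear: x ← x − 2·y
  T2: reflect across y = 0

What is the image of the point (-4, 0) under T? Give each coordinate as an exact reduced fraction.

T(p) = (-4, 0)

T1 shear: x ← x − 2·y: (-4, 0) → (-4, 0)
T2 reflect across y = 0: (-4, 0) → (-4, 0)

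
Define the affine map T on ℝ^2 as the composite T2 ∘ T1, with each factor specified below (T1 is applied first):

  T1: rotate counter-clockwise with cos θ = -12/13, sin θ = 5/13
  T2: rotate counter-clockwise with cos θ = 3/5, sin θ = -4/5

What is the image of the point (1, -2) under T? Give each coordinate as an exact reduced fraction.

T1 rotate counter-clockwise with cos θ = -12/13, sin θ = 5/13: (1, -2) → (-2/13, 29/13)
T2 rotate counter-clockwise with cos θ = 3/5, sin θ = -4/5: (-2/13, 29/13) → (22/13, 19/13)

T(p) = (22/13, 19/13)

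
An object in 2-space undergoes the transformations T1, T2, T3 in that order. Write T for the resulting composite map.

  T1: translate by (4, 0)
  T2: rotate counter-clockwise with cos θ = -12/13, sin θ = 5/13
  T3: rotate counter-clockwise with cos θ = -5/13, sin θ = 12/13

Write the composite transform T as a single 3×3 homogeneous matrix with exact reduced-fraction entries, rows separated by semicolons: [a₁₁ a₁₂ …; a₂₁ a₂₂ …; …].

T = [0 1 0; -1 0 -4; 0 0 1]

T1 = [1 0 4; 0 1 0; 0 0 1]
T2·T1 = [-12/13 -5/13 -48/13; 5/13 -12/13 20/13; 0 0 1]
T3·…·T1 = [0 1 0; -1 0 -4; 0 0 1]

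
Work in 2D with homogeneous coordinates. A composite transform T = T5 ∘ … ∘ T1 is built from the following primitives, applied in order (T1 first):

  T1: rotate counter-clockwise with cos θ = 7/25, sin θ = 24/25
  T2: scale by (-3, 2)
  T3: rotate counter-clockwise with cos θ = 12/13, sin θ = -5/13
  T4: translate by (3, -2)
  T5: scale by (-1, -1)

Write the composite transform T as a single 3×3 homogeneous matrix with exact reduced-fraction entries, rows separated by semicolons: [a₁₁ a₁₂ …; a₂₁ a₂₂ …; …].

T1 = [7/25 -24/25 0; 24/25 7/25 0; 0 0 1]
T2·T1 = [-21/25 72/25 0; 48/25 14/25 0; 0 0 1]
T3·…·T1 = [-12/325 934/325 0; 681/325 -192/325 0; 0 0 1]
T4·…·T1 = [-12/325 934/325 3; 681/325 -192/325 -2; 0 0 1]
T5·…·T1 = [12/325 -934/325 -3; -681/325 192/325 2; 0 0 1]

T = [12/325 -934/325 -3; -681/325 192/325 2; 0 0 1]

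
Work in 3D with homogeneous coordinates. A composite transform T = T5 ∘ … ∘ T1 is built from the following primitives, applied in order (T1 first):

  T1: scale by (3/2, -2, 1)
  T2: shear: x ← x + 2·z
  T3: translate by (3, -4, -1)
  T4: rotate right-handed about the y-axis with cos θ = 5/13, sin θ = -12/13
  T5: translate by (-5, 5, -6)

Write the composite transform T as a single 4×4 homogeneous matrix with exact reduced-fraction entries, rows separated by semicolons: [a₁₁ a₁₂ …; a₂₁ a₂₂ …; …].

T1 = [3/2 0 0 0; 0 -2 0 0; 0 0 1 0; 0 0 0 1]
T2·T1 = [3/2 0 2 0; 0 -2 0 0; 0 0 1 0; 0 0 0 1]
T3·…·T1 = [3/2 0 2 3; 0 -2 0 -4; 0 0 1 -1; 0 0 0 1]
T4·…·T1 = [15/26 0 -2/13 27/13; 0 -2 0 -4; 18/13 0 29/13 31/13; 0 0 0 1]
T5·…·T1 = [15/26 0 -2/13 -38/13; 0 -2 0 1; 18/13 0 29/13 -47/13; 0 0 0 1]

T = [15/26 0 -2/13 -38/13; 0 -2 0 1; 18/13 0 29/13 -47/13; 0 0 0 1]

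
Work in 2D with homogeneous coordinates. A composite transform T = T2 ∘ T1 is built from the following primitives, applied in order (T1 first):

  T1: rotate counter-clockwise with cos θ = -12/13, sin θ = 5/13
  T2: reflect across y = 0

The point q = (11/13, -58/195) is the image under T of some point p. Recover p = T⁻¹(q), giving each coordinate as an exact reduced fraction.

p = (-2/3, -3/5)

T1 = [-12/13 -5/13 0; 5/13 -12/13 0; 0 0 1]
T2·T1 = [-12/13 -5/13 0; -5/13 12/13 0; 0 0 1]
det M = -1; M⁻¹ = [-12/13 -5/13 0; -5/13 12/13 0; 0 0 1]
M⁻¹ · (11/13, -58/195)ᵀ = (-2/3, -3/5)ᵀ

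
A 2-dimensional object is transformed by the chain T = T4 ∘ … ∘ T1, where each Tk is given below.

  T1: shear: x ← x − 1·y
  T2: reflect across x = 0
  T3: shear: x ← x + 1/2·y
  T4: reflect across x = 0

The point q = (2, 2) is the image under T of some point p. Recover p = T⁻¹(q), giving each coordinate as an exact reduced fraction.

p = (5, 2)

T1 = [1 -1 0; 0 1 0; 0 0 1]
T2·T1 = [-1 1 0; 0 1 0; 0 0 1]
T3·…·T1 = [-1 3/2 0; 0 1 0; 0 0 1]
T4·…·T1 = [1 -3/2 0; 0 1 0; 0 0 1]
det M = 1; M⁻¹ = [1 3/2 0; 0 1 0; 0 0 1]
M⁻¹ · (2, 2)ᵀ = (5, 2)ᵀ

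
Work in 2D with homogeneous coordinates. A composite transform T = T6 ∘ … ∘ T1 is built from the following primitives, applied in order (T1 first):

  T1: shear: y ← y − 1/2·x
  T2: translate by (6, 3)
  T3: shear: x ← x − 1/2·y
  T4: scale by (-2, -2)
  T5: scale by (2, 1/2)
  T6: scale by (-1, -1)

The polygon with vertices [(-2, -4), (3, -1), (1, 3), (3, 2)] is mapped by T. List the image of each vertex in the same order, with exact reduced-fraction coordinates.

image vertices: (16, 0), (35, 1/2), (17, 11/2), (29, 7/2)

T1 shear: y ← y − 1/2·x: (-2, -4) → (-2, -3); (3, -1) → (3, -5/2); (1, 3) → (1, 5/2); (3, 2) → (3, 1/2)
T2 translate by (6, 3): (-2, -3) → (4, 0); (3, -5/2) → (9, 1/2); (1, 5/2) → (7, 11/2); (3, 1/2) → (9, 7/2)
T3 shear: x ← x − 1/2·y: (4, 0) → (4, 0); (9, 1/2) → (35/4, 1/2); (7, 11/2) → (17/4, 11/2); (9, 7/2) → (29/4, 7/2)
T4 scale by (-2, -2): (4, 0) → (-8, 0); (35/4, 1/2) → (-35/2, -1); (17/4, 11/2) → (-17/2, -11); (29/4, 7/2) → (-29/2, -7)
T5 scale by (2, 1/2): (-8, 0) → (-16, 0); (-35/2, -1) → (-35, -1/2); (-17/2, -11) → (-17, -11/2); (-29/2, -7) → (-29, -7/2)
T6 scale by (-1, -1): (-16, 0) → (16, 0); (-35, -1/2) → (35, 1/2); (-17, -11/2) → (17, 11/2); (-29, -7/2) → (29, 7/2)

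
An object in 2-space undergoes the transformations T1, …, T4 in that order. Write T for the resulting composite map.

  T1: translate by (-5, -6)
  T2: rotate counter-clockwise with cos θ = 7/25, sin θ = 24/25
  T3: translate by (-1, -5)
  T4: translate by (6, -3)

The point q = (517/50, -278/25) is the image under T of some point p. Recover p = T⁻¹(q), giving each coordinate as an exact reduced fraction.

T1 = [1 0 -5; 0 1 -6; 0 0 1]
T2·T1 = [7/25 -24/25 109/25; 24/25 7/25 -162/25; 0 0 1]
T3·…·T1 = [7/25 -24/25 84/25; 24/25 7/25 -287/25; 0 0 1]
T4·…·T1 = [7/25 -24/25 234/25; 24/25 7/25 -362/25; 0 0 1]
det M = 1; M⁻¹ = [7/25 24/25 282/25; -24/25 7/25 326/25; 0 0 1]
M⁻¹ · (517/50, -278/25)ᵀ = (7/2, 0)ᵀ

p = (7/2, 0)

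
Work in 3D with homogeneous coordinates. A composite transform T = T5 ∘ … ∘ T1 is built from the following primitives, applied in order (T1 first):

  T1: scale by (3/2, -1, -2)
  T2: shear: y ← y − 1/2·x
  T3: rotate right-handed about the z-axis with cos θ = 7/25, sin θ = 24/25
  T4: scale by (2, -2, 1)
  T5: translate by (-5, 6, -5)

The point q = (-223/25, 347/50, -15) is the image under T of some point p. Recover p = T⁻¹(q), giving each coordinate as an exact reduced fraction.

p = (-2/3, -5/4, 5)

T1 = [3/2 0 0 0; 0 -1 0 0; 0 0 -2 0; 0 0 0 1]
T2·T1 = [3/2 0 0 0; -3/4 -1 0 0; 0 0 -2 0; 0 0 0 1]
T3·…·T1 = [57/50 24/25 0 0; 123/100 -7/25 0 0; 0 0 -2 0; 0 0 0 1]
T4·…·T1 = [57/25 48/25 0 0; -123/50 14/25 0 0; 0 0 -2 0; 0 0 0 1]
T5·…·T1 = [57/25 48/25 0 -5; -123/50 14/25 0 6; 0 0 -2 -5; 0 0 0 1]
det M = -12; M⁻¹ = [7/75 -8/25 0 179/75; 41/100 19/50 0 -23/100; 0 0 -1/2 -5/2; 0 0 0 1]
M⁻¹ · (-223/25, 347/50, -15)ᵀ = (-2/3, -5/4, 5)ᵀ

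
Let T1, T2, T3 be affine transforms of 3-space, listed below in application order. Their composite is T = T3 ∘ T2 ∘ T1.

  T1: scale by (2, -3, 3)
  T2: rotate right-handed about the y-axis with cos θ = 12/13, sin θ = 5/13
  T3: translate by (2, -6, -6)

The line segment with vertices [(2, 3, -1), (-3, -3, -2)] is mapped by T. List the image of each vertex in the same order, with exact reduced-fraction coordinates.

T1 scale by (2, -3, 3): (2, 3, -1) → (4, -9, -3); (-3, -3, -2) → (-6, 9, -6)
T2 rotate right-handed about the y-axis with cos θ = 12/13, sin θ = 5/13: (4, -9, -3) → (33/13, -9, -56/13); (-6, 9, -6) → (-102/13, 9, -42/13)
T3 translate by (2, -6, -6): (33/13, -9, -56/13) → (59/13, -15, -134/13); (-102/13, 9, -42/13) → (-76/13, 3, -120/13)

image vertices: (59/13, -15, -134/13), (-76/13, 3, -120/13)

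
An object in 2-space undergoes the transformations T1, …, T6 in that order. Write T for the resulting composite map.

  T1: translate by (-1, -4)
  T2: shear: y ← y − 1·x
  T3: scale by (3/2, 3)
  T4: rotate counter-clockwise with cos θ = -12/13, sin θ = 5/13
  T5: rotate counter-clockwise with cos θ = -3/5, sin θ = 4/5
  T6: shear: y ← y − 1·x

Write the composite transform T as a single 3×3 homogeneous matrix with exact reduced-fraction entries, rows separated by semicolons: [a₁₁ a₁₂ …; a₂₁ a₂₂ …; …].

T = [-33/13 189/65 -591/65; 9/26 -141/65 1083/130; 0 0 1]

T1 = [1 0 -1; 0 1 -4; 0 0 1]
T2·T1 = [1 0 -1; -1 1 -3; 0 0 1]
T3·…·T1 = [3/2 0 -3/2; -3 3 -9; 0 0 1]
T4·…·T1 = [-3/13 -15/13 63/13; 87/26 -36/13 201/26; 0 0 1]
T5·…·T1 = [-33/13 189/65 -591/65; -57/26 48/65 -99/130; 0 0 1]
T6·…·T1 = [-33/13 189/65 -591/65; 9/26 -141/65 1083/130; 0 0 1]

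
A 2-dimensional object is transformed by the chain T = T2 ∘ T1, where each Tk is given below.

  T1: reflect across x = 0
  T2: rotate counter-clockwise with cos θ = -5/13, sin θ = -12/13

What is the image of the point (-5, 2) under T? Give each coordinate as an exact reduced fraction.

T1 reflect across x = 0: (-5, 2) → (5, 2)
T2 rotate counter-clockwise with cos θ = -5/13, sin θ = -12/13: (5, 2) → (-1/13, -70/13)

T(p) = (-1/13, -70/13)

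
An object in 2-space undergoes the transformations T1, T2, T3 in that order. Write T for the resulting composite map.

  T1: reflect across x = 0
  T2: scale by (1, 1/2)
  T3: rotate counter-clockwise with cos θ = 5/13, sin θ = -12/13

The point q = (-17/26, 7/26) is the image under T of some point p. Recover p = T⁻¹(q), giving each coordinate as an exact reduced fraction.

p = (1/2, -1)

T1 = [-1 0 0; 0 1 0; 0 0 1]
T2·T1 = [-1 0 0; 0 1/2 0; 0 0 1]
T3·…·T1 = [-5/13 6/13 0; 12/13 5/26 0; 0 0 1]
det M = -1/2; M⁻¹ = [-5/13 12/13 0; 24/13 10/13 0; 0 0 1]
M⁻¹ · (-17/26, 7/26)ᵀ = (1/2, -1)ᵀ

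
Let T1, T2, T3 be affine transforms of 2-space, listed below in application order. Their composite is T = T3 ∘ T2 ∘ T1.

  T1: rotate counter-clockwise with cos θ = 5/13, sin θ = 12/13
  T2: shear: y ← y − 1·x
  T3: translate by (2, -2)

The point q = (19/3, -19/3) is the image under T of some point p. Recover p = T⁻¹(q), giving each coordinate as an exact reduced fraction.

T1 = [5/13 -12/13 0; 12/13 5/13 0; 0 0 1]
T2·T1 = [5/13 -12/13 0; 7/13 17/13 0; 0 0 1]
T3·…·T1 = [5/13 -12/13 2; 7/13 17/13 -2; 0 0 1]
det M = 1; M⁻¹ = [17/13 12/13 -10/13; -7/13 5/13 24/13; 0 0 1]
M⁻¹ · (19/3, -19/3)ᵀ = (5/3, -4)ᵀ

p = (5/3, -4)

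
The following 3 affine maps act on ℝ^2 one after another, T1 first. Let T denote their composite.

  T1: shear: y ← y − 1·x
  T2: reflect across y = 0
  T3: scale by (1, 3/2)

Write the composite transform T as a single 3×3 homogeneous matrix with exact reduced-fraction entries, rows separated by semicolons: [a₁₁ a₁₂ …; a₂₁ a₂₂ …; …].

T1 = [1 0 0; -1 1 0; 0 0 1]
T2·T1 = [1 0 0; 1 -1 0; 0 0 1]
T3·…·T1 = [1 0 0; 3/2 -3/2 0; 0 0 1]

T = [1 0 0; 3/2 -3/2 0; 0 0 1]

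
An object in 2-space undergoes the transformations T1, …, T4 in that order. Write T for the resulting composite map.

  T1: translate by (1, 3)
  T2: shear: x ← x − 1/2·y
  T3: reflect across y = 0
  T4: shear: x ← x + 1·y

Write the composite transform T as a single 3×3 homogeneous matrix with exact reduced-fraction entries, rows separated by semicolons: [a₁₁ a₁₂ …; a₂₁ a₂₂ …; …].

T = [1 -3/2 -7/2; 0 -1 -3; 0 0 1]

T1 = [1 0 1; 0 1 3; 0 0 1]
T2·T1 = [1 -1/2 -1/2; 0 1 3; 0 0 1]
T3·…·T1 = [1 -1/2 -1/2; 0 -1 -3; 0 0 1]
T4·…·T1 = [1 -3/2 -7/2; 0 -1 -3; 0 0 1]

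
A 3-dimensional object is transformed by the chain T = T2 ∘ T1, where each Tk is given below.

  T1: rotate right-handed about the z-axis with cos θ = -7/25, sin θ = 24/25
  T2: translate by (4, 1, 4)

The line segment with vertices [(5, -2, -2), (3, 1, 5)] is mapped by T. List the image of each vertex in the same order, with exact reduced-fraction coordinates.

image vertices: (113/25, 159/25, 2), (11/5, 18/5, 9)

T1 rotate right-handed about the z-axis with cos θ = -7/25, sin θ = 24/25: (5, -2, -2) → (13/25, 134/25, -2); (3, 1, 5) → (-9/5, 13/5, 5)
T2 translate by (4, 1, 4): (13/25, 134/25, -2) → (113/25, 159/25, 2); (-9/5, 13/5, 5) → (11/5, 18/5, 9)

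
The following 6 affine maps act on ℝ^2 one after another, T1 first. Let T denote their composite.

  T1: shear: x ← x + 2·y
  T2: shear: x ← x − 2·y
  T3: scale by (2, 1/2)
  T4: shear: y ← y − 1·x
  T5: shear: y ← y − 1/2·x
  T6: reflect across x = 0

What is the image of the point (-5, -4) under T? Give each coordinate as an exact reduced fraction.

T1 shear: x ← x + 2·y: (-5, -4) → (-13, -4)
T2 shear: x ← x − 2·y: (-13, -4) → (-5, -4)
T3 scale by (2, 1/2): (-5, -4) → (-10, -2)
T4 shear: y ← y − 1·x: (-10, -2) → (-10, 8)
T5 shear: y ← y − 1/2·x: (-10, 8) → (-10, 13)
T6 reflect across x = 0: (-10, 13) → (10, 13)

T(p) = (10, 13)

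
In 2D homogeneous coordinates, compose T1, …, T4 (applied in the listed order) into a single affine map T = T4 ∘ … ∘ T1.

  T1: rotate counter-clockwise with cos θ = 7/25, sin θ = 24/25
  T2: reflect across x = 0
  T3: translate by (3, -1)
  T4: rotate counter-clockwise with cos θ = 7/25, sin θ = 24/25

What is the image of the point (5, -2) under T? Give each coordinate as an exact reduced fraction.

T1 rotate counter-clockwise with cos θ = 7/25, sin θ = 24/25: (5, -2) → (83/25, 106/25)
T2 reflect across x = 0: (83/25, 106/25) → (-83/25, 106/25)
T3 translate by (3, -1): (-83/25, 106/25) → (-8/25, 81/25)
T4 rotate counter-clockwise with cos θ = 7/25, sin θ = 24/25: (-8/25, 81/25) → (-16/5, 3/5)

T(p) = (-16/5, 3/5)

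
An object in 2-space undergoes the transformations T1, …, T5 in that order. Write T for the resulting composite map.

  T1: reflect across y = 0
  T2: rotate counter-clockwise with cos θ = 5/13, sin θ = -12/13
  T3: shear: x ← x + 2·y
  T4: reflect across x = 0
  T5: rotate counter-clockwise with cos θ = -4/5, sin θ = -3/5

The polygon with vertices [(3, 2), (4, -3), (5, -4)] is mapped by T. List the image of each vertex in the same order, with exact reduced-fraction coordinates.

image vertices: (-542/65, -119/65), (-139/65, 102/65), (-148/65, 139/65)

T1 reflect across y = 0: (3, 2) → (3, -2); (4, -3) → (4, 3); (5, -4) → (5, 4)
T2 rotate counter-clockwise with cos θ = 5/13, sin θ = -12/13: (3, -2) → (-9/13, -46/13); (4, 3) → (56/13, -33/13); (5, 4) → (73/13, -40/13)
T3 shear: x ← x + 2·y: (-9/13, -46/13) → (-101/13, -46/13); (56/13, -33/13) → (-10/13, -33/13); (73/13, -40/13) → (-7/13, -40/13)
T4 reflect across x = 0: (-101/13, -46/13) → (101/13, -46/13); (-10/13, -33/13) → (10/13, -33/13); (-7/13, -40/13) → (7/13, -40/13)
T5 rotate counter-clockwise with cos θ = -4/5, sin θ = -3/5: (101/13, -46/13) → (-542/65, -119/65); (10/13, -33/13) → (-139/65, 102/65); (7/13, -40/13) → (-148/65, 139/65)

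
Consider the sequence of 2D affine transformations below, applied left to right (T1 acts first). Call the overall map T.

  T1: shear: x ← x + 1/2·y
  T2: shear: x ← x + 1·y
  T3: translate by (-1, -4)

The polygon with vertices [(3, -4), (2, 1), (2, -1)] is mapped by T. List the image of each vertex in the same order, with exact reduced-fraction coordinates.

image vertices: (-4, -8), (5/2, -3), (-1/2, -5)

T1 shear: x ← x + 1/2·y: (3, -4) → (1, -4); (2, 1) → (5/2, 1); (2, -1) → (3/2, -1)
T2 shear: x ← x + 1·y: (1, -4) → (-3, -4); (5/2, 1) → (7/2, 1); (3/2, -1) → (1/2, -1)
T3 translate by (-1, -4): (-3, -4) → (-4, -8); (7/2, 1) → (5/2, -3); (1/2, -1) → (-1/2, -5)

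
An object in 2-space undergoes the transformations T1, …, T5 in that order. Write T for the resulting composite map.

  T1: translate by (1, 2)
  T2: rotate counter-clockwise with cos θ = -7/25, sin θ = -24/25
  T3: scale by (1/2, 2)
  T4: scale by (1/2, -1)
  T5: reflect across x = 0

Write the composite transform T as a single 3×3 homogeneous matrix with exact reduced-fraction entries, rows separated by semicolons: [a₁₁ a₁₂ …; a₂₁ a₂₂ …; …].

T1 = [1 0 1; 0 1 2; 0 0 1]
T2·T1 = [-7/25 24/25 41/25; -24/25 -7/25 -38/25; 0 0 1]
T3·…·T1 = [-7/50 12/25 41/50; -48/25 -14/25 -76/25; 0 0 1]
T4·…·T1 = [-7/100 6/25 41/100; 48/25 14/25 76/25; 0 0 1]
T5·…·T1 = [7/100 -6/25 -41/100; 48/25 14/25 76/25; 0 0 1]

T = [7/100 -6/25 -41/100; 48/25 14/25 76/25; 0 0 1]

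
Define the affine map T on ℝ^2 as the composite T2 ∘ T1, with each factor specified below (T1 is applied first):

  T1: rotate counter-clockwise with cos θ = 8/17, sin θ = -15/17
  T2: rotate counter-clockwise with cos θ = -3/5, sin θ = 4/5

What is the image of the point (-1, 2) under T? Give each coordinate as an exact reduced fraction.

T1 rotate counter-clockwise with cos θ = 8/17, sin θ = -15/17: (-1, 2) → (22/17, 31/17)
T2 rotate counter-clockwise with cos θ = -3/5, sin θ = 4/5: (22/17, 31/17) → (-38/17, -1/17)

T(p) = (-38/17, -1/17)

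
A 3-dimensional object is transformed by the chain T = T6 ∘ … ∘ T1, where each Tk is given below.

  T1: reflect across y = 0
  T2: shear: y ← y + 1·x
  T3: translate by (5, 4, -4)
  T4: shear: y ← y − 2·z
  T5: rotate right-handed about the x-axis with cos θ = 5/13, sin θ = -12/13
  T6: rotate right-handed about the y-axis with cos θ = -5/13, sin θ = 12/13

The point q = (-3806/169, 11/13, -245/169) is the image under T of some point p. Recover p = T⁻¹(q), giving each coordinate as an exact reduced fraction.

p = (5, 4, -3)

T1 = [1 0 0 0; 0 -1 0 0; 0 0 1 0; 0 0 0 1]
T2·T1 = [1 0 0 0; 1 -1 0 0; 0 0 1 0; 0 0 0 1]
T3·…·T1 = [1 0 0 5; 1 -1 0 4; 0 0 1 -4; 0 0 0 1]
T4·…·T1 = [1 0 0 5; 1 -1 -2 12; 0 0 1 -4; 0 0 0 1]
T5·…·T1 = [1 0 0 5; 5/13 -5/13 2/13 12/13; -12/13 12/13 29/13 -164/13; 0 0 0 1]
T6·…·T1 = [-209/169 144/169 348/169 -2293/169; 5/13 -5/13 2/13 12/13; -96/169 -60/169 -145/169 40/169; 0 0 0 1]
det M = -1; M⁻¹ = [-5/13 0 -12/13 -5; -41/169 -29/13 -166/169 -1; 60/169 12/13 -25/169 4; 0 0 0 1]
M⁻¹ · (-3806/169, 11/13, -245/169)ᵀ = (5, 4, -3)ᵀ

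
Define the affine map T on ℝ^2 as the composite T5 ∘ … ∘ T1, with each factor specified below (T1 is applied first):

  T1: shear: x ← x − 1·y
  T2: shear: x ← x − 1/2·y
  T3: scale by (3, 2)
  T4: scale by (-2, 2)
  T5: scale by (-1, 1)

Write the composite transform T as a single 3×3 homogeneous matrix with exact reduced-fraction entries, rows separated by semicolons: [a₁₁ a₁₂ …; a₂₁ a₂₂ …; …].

T = [6 -9 0; 0 4 0; 0 0 1]

T1 = [1 -1 0; 0 1 0; 0 0 1]
T2·T1 = [1 -3/2 0; 0 1 0; 0 0 1]
T3·…·T1 = [3 -9/2 0; 0 2 0; 0 0 1]
T4·…·T1 = [-6 9 0; 0 4 0; 0 0 1]
T5·…·T1 = [6 -9 0; 0 4 0; 0 0 1]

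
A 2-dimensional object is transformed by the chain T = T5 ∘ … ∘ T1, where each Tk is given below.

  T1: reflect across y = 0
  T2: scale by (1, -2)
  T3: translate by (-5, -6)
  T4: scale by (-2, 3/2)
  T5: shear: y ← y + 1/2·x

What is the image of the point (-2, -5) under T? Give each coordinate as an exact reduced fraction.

T1 reflect across y = 0: (-2, -5) → (-2, 5)
T2 scale by (1, -2): (-2, 5) → (-2, -10)
T3 translate by (-5, -6): (-2, -10) → (-7, -16)
T4 scale by (-2, 3/2): (-7, -16) → (14, -24)
T5 shear: y ← y + 1/2·x: (14, -24) → (14, -17)

T(p) = (14, -17)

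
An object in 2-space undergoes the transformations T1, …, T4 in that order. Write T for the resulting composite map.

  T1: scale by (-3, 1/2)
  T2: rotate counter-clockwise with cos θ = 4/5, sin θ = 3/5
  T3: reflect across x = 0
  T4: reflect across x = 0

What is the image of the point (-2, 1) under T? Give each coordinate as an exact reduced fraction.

T1 scale by (-3, 1/2): (-2, 1) → (6, 1/2)
T2 rotate counter-clockwise with cos θ = 4/5, sin θ = 3/5: (6, 1/2) → (9/2, 4)
T3 reflect across x = 0: (9/2, 4) → (-9/2, 4)
T4 reflect across x = 0: (-9/2, 4) → (9/2, 4)

T(p) = (9/2, 4)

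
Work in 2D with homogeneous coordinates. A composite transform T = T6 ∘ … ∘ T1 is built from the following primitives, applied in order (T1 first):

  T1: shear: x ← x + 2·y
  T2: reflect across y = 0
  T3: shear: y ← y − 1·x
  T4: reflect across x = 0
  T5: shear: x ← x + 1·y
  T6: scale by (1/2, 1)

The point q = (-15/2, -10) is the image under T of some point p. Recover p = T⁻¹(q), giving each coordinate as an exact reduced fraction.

p = (-5, 5)

T1 = [1 2 0; 0 1 0; 0 0 1]
T2·T1 = [1 2 0; 0 -1 0; 0 0 1]
T3·…·T1 = [1 2 0; -1 -3 0; 0 0 1]
T4·…·T1 = [-1 -2 0; -1 -3 0; 0 0 1]
T5·…·T1 = [-2 -5 0; -1 -3 0; 0 0 1]
T6·…·T1 = [-1 -5/2 0; -1 -3 0; 0 0 1]
det M = 1/2; M⁻¹ = [-6 5 0; 2 -2 0; 0 0 1]
M⁻¹ · (-15/2, -10)ᵀ = (-5, 5)ᵀ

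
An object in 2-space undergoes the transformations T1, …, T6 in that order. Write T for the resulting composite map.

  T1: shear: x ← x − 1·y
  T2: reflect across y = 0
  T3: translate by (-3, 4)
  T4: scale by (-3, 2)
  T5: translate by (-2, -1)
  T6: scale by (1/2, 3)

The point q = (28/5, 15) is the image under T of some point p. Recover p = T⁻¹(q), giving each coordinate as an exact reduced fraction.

T1 = [1 -1 0; 0 1 0; 0 0 1]
T2·T1 = [1 -1 0; 0 -1 0; 0 0 1]
T3·…·T1 = [1 -1 -3; 0 -1 4; 0 0 1]
T4·…·T1 = [-3 3 9; 0 -2 8; 0 0 1]
T5·…·T1 = [-3 3 7; 0 -2 7; 0 0 1]
T6·…·T1 = [-3/2 3/2 7/2; 0 -6 21; 0 0 1]
det M = 9; M⁻¹ = [-2/3 -1/6 35/6; 0 -1/6 7/2; 0 0 1]
M⁻¹ · (28/5, 15)ᵀ = (-2/5, 1)ᵀ

p = (-2/5, 1)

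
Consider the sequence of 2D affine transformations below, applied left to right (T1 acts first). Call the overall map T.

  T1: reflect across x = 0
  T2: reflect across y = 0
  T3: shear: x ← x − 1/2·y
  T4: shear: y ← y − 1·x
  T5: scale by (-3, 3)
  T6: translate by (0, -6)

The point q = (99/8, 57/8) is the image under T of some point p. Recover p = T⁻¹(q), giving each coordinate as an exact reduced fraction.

T1 = [-1 0 0; 0 1 0; 0 0 1]
T2·T1 = [-1 0 0; 0 -1 0; 0 0 1]
T3·…·T1 = [-1 1/2 0; 0 -1 0; 0 0 1]
T4·…·T1 = [-1 1/2 0; 1 -3/2 0; 0 0 1]
T5·…·T1 = [3 -3/2 0; 3 -9/2 0; 0 0 1]
T6·…·T1 = [3 -3/2 0; 3 -9/2 -6; 0 0 1]
det M = -9; M⁻¹ = [1/2 -1/6 -1; 1/3 -1/3 -2; 0 0 1]
M⁻¹ · (99/8, 57/8)ᵀ = (4, -1/4)ᵀ

p = (4, -1/4)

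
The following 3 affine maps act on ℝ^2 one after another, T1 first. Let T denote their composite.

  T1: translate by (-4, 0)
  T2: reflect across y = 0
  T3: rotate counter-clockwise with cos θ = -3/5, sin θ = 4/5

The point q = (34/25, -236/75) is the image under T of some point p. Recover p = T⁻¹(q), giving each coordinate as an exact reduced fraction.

T1 = [1 0 -4; 0 1 0; 0 0 1]
T2·T1 = [1 0 -4; 0 -1 0; 0 0 1]
T3·…·T1 = [-3/5 4/5 12/5; 4/5 3/5 -16/5; 0 0 1]
det M = -1; M⁻¹ = [-3/5 4/5 4; 4/5 3/5 0; 0 0 1]
M⁻¹ · (34/25, -236/75)ᵀ = (2/3, -4/5)ᵀ

p = (2/3, -4/5)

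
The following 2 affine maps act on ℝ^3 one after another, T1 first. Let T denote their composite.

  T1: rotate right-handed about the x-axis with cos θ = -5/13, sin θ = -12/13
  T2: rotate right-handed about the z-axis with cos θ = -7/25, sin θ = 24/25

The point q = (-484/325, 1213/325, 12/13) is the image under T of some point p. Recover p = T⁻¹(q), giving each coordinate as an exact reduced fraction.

p = (4, -1, 0)

T1 = [1 0 0 0; 0 -5/13 12/13 0; 0 -12/13 -5/13 0; 0 0 0 1]
T2·T1 = [-7/25 24/65 -288/325 0; 24/25 7/65 -84/325 0; 0 -12/13 -5/13 0; 0 0 0 1]
det M = 1; M⁻¹ = [-7/25 24/25 0 0; 24/65 7/65 -12/13 0; -288/325 -84/325 -5/13 0; 0 0 0 1]
M⁻¹ · (-484/325, 1213/325, 12/13)ᵀ = (4, -1, 0)ᵀ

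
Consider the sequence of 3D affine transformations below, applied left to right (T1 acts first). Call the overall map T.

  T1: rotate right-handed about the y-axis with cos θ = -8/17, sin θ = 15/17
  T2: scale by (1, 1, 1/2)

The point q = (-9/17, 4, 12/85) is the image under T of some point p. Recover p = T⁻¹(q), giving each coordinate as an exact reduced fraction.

p = (0, 4, -3/5)

T1 = [-8/17 0 15/17 0; 0 1 0 0; -15/17 0 -8/17 0; 0 0 0 1]
T2·T1 = [-8/17 0 15/17 0; 0 1 0 0; -15/34 0 -4/17 0; 0 0 0 1]
det M = 1/2; M⁻¹ = [-8/17 0 -30/17 0; 0 1 0 0; 15/17 0 -16/17 0; 0 0 0 1]
M⁻¹ · (-9/17, 4, 12/85)ᵀ = (0, 4, -3/5)ᵀ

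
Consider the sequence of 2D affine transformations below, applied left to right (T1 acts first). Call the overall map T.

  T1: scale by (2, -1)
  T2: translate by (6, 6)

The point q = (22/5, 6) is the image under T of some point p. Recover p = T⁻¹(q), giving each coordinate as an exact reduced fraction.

T1 = [2 0 0; 0 -1 0; 0 0 1]
T2·T1 = [2 0 6; 0 -1 6; 0 0 1]
det M = -2; M⁻¹ = [1/2 0 -3; 0 -1 6; 0 0 1]
M⁻¹ · (22/5, 6)ᵀ = (-4/5, 0)ᵀ

p = (-4/5, 0)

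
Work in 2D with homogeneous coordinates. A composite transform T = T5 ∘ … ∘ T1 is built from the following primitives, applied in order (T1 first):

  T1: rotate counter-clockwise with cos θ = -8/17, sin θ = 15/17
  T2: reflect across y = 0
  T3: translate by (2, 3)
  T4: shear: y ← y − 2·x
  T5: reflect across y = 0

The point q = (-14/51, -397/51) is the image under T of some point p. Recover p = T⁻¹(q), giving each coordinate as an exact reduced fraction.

T1 = [-8/17 -15/17 0; 15/17 -8/17 0; 0 0 1]
T2·T1 = [-8/17 -15/17 0; -15/17 8/17 0; 0 0 1]
T3·…·T1 = [-8/17 -15/17 2; -15/17 8/17 3; 0 0 1]
T4·…·T1 = [-8/17 -15/17 2; 1/17 38/17 -1; 0 0 1]
T5·…·T1 = [-8/17 -15/17 2; -1/17 -38/17 1; 0 0 1]
det M = 1; M⁻¹ = [-38/17 15/17 61/17; 1/17 -8/17 6/17; 0 0 1]
M⁻¹ · (-14/51, -397/51)ᵀ = (-8/3, 4)ᵀ

p = (-8/3, 4)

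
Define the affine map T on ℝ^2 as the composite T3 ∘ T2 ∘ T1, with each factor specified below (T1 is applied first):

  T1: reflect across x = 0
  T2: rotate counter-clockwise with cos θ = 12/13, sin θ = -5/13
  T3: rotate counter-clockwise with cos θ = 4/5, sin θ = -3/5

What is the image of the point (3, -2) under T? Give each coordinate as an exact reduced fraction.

T1 reflect across x = 0: (3, -2) → (-3, -2)
T2 rotate counter-clockwise with cos θ = 12/13, sin θ = -5/13: (-3, -2) → (-46/13, -9/13)
T3 rotate counter-clockwise with cos θ = 4/5, sin θ = -3/5: (-46/13, -9/13) → (-211/65, 102/65)

T(p) = (-211/65, 102/65)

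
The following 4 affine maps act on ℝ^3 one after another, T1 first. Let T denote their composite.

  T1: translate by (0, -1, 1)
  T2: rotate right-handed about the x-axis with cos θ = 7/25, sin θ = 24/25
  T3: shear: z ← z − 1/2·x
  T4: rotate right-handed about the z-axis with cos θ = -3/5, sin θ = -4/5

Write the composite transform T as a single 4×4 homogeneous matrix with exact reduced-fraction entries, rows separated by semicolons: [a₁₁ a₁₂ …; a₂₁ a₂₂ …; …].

T1 = [1 0 0 0; 0 1 0 -1; 0 0 1 1; 0 0 0 1]
T2·T1 = [1 0 0 0; 0 7/25 -24/25 -31/25; 0 24/25 7/25 -17/25; 0 0 0 1]
T3·…·T1 = [1 0 0 0; 0 7/25 -24/25 -31/25; -1/2 24/25 7/25 -17/25; 0 0 0 1]
T4·…·T1 = [-3/5 28/125 -96/125 -124/125; -4/5 -21/125 72/125 93/125; -1/2 24/25 7/25 -17/25; 0 0 0 1]

T = [-3/5 28/125 -96/125 -124/125; -4/5 -21/125 72/125 93/125; -1/2 24/25 7/25 -17/25; 0 0 0 1]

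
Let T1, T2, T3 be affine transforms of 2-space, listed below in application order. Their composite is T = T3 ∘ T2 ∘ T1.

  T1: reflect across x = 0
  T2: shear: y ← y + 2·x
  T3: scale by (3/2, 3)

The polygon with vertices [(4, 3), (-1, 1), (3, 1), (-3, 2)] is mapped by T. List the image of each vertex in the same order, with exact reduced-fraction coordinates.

T1 reflect across x = 0: (4, 3) → (-4, 3); (-1, 1) → (1, 1); (3, 1) → (-3, 1); (-3, 2) → (3, 2)
T2 shear: y ← y + 2·x: (-4, 3) → (-4, -5); (1, 1) → (1, 3); (-3, 1) → (-3, -5); (3, 2) → (3, 8)
T3 scale by (3/2, 3): (-4, -5) → (-6, -15); (1, 3) → (3/2, 9); (-3, -5) → (-9/2, -15); (3, 8) → (9/2, 24)

image vertices: (-6, -15), (3/2, 9), (-9/2, -15), (9/2, 24)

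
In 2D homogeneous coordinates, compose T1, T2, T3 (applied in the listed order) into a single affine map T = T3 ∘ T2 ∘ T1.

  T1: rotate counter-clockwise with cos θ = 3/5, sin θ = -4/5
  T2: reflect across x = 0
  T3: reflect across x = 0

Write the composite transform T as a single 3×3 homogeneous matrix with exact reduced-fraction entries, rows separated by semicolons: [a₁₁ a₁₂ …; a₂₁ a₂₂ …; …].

T = [3/5 4/5 0; -4/5 3/5 0; 0 0 1]

T1 = [3/5 4/5 0; -4/5 3/5 0; 0 0 1]
T2·T1 = [-3/5 -4/5 0; -4/5 3/5 0; 0 0 1]
T3·…·T1 = [3/5 4/5 0; -4/5 3/5 0; 0 0 1]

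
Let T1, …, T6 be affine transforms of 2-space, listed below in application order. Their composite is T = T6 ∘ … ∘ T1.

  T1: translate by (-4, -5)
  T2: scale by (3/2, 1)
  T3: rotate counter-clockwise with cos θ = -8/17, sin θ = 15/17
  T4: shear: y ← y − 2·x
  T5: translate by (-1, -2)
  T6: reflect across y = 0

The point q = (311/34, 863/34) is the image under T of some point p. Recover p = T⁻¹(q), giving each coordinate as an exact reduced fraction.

p = (-1, -5/2)

T1 = [1 0 -4; 0 1 -5; 0 0 1]
T2·T1 = [3/2 0 -6; 0 1 -5; 0 0 1]
T3·…·T1 = [-12/17 -15/17 123/17; 45/34 -8/17 -50/17; 0 0 1]
T4·…·T1 = [-12/17 -15/17 123/17; 93/34 22/17 -296/17; 0 0 1]
T5·…·T1 = [-12/17 -15/17 106/17; 93/34 22/17 -330/17; 0 0 1]
T6·…·T1 = [-12/17 -15/17 106/17; -93/34 -22/17 330/17; 0 0 1]
det M = -3/2; M⁻¹ = [44/51 -10/17 308/51; -31/17 8/17 38/17; 0 0 1]
M⁻¹ · (311/34, 863/34)ᵀ = (-1, -5/2)ᵀ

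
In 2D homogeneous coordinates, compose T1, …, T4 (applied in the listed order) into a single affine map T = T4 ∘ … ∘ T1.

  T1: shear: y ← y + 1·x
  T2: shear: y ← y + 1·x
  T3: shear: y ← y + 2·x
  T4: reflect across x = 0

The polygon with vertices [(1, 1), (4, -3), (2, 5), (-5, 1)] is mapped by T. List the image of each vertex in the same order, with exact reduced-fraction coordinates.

image vertices: (-1, 5), (-4, 13), (-2, 13), (5, -19)

T1 shear: y ← y + 1·x: (1, 1) → (1, 2); (4, -3) → (4, 1); (2, 5) → (2, 7); (-5, 1) → (-5, -4)
T2 shear: y ← y + 1·x: (1, 2) → (1, 3); (4, 1) → (4, 5); (2, 7) → (2, 9); (-5, -4) → (-5, -9)
T3 shear: y ← y + 2·x: (1, 3) → (1, 5); (4, 5) → (4, 13); (2, 9) → (2, 13); (-5, -9) → (-5, -19)
T4 reflect across x = 0: (1, 5) → (-1, 5); (4, 13) → (-4, 13); (2, 13) → (-2, 13); (-5, -19) → (5, -19)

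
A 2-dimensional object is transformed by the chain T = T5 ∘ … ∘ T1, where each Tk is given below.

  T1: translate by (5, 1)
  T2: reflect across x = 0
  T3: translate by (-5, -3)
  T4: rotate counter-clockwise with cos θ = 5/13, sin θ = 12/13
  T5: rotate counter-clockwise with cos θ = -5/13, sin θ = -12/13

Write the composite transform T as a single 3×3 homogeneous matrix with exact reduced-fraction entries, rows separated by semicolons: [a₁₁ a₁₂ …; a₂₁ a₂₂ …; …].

T = [-119/169 120/169 -110/13; 120/169 119/169 74/13; 0 0 1]

T1 = [1 0 5; 0 1 1; 0 0 1]
T2·T1 = [-1 0 -5; 0 1 1; 0 0 1]
T3·…·T1 = [-1 0 -10; 0 1 -2; 0 0 1]
T4·…·T1 = [-5/13 -12/13 -2; -12/13 5/13 -10; 0 0 1]
T5·…·T1 = [-119/169 120/169 -110/13; 120/169 119/169 74/13; 0 0 1]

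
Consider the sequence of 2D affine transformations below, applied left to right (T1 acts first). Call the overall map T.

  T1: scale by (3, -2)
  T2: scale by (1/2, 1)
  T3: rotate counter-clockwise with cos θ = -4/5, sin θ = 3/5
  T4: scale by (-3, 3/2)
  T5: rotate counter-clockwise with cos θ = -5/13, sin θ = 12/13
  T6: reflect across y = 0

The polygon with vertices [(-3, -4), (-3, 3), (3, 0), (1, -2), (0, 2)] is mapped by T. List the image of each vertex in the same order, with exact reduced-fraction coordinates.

image vertices: (729/65, -2229/260), (27/5, 423/20), (-513/65, -2187/260), (-63/65, -2937/260), (-108/65, 552/65)

T1 scale by (3, -2): (-3, -4) → (-9, 8); (-3, 3) → (-9, -6); (3, 0) → (9, 0); (1, -2) → (3, 4); (0, 2) → (0, -4)
T2 scale by (1/2, 1): (-9, 8) → (-9/2, 8); (-9, -6) → (-9/2, -6); (9, 0) → (9/2, 0); (3, 4) → (3/2, 4); (0, -4) → (0, -4)
T3 rotate counter-clockwise with cos θ = -4/5, sin θ = 3/5: (-9/2, 8) → (-6/5, -91/10); (-9/2, -6) → (36/5, 21/10); (9/2, 0) → (-18/5, 27/10); (3/2, 4) → (-18/5, -23/10); (0, -4) → (12/5, 16/5)
T4 scale by (-3, 3/2): (-6/5, -91/10) → (18/5, -273/20); (36/5, 21/10) → (-108/5, 63/20); (-18/5, 27/10) → (54/5, 81/20); (-18/5, -23/10) → (54/5, -69/20); (12/5, 16/5) → (-36/5, 24/5)
T5 rotate counter-clockwise with cos θ = -5/13, sin θ = 12/13: (18/5, -273/20) → (729/65, 2229/260); (-108/5, 63/20) → (27/5, -423/20); (54/5, 81/20) → (-513/65, 2187/260); (54/5, -69/20) → (-63/65, 2937/260); (-36/5, 24/5) → (-108/65, -552/65)
T6 reflect across y = 0: (729/65, 2229/260) → (729/65, -2229/260); (27/5, -423/20) → (27/5, 423/20); (-513/65, 2187/260) → (-513/65, -2187/260); (-63/65, 2937/260) → (-63/65, -2937/260); (-108/65, -552/65) → (-108/65, 552/65)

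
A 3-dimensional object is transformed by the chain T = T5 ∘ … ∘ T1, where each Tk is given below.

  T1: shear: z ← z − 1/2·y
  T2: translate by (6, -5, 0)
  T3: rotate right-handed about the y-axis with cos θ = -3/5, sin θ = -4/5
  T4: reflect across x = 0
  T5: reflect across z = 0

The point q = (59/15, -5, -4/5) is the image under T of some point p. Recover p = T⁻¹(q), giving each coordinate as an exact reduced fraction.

T1 = [1 0 0 0; 0 1 0 0; 0 -1/2 1 0; 0 0 0 1]
T2·T1 = [1 0 0 6; 0 1 0 -5; 0 -1/2 1 0; 0 0 0 1]
T3·…·T1 = [-3/5 2/5 -4/5 -18/5; 0 1 0 -5; 4/5 3/10 -3/5 24/5; 0 0 0 1]
T4·…·T1 = [3/5 -2/5 4/5 18/5; 0 1 0 -5; 4/5 3/10 -3/5 24/5; 0 0 0 1]
T5·…·T1 = [3/5 -2/5 4/5 18/5; 0 1 0 -5; -4/5 -3/10 3/5 -24/5; 0 0 0 1]
det M = 1; M⁻¹ = [3/5 0 -4/5 -6; 0 1 0 5; 4/5 1/2 3/5 5/2; 0 0 0 1]
M⁻¹ · (59/15, -5, -4/5)ᵀ = (-3, 0, 8/3)ᵀ

p = (-3, 0, 8/3)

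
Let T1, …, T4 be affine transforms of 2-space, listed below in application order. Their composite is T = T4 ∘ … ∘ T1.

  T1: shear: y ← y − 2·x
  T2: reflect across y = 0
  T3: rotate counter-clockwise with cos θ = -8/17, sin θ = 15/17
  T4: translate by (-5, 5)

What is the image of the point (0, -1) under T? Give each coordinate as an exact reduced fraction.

T(p) = (-100/17, 77/17)

T1 shear: y ← y − 2·x: (0, -1) → (0, -1)
T2 reflect across y = 0: (0, -1) → (0, 1)
T3 rotate counter-clockwise with cos θ = -8/17, sin θ = 15/17: (0, 1) → (-15/17, -8/17)
T4 translate by (-5, 5): (-15/17, -8/17) → (-100/17, 77/17)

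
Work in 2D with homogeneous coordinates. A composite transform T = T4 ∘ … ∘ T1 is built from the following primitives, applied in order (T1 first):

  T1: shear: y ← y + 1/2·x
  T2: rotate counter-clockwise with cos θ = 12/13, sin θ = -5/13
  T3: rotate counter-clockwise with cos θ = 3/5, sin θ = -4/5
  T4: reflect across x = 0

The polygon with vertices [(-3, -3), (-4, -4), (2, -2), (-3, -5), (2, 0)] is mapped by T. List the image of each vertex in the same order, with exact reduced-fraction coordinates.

image vertices: (51/10, 9/5), (34/5, 12/5), (31/65, -142/65), (183/26, 17/13), (-19/13, -22/13)

T1 shear: y ← y + 1/2·x: (-3, -3) → (-3, -9/2); (-4, -4) → (-4, -6); (2, -2) → (2, -1); (-3, -5) → (-3, -13/2); (2, 0) → (2, 1)
T2 rotate counter-clockwise with cos θ = 12/13, sin θ = -5/13: (-3, -9/2) → (-9/2, -3); (-4, -6) → (-6, -4); (2, -1) → (19/13, -22/13); (-3, -13/2) → (-137/26, -63/13); (2, 1) → (29/13, 2/13)
T3 rotate counter-clockwise with cos θ = 3/5, sin θ = -4/5: (-9/2, -3) → (-51/10, 9/5); (-6, -4) → (-34/5, 12/5); (19/13, -22/13) → (-31/65, -142/65); (-137/26, -63/13) → (-183/26, 17/13); (29/13, 2/13) → (19/13, -22/13)
T4 reflect across x = 0: (-51/10, 9/5) → (51/10, 9/5); (-34/5, 12/5) → (34/5, 12/5); (-31/65, -142/65) → (31/65, -142/65); (-183/26, 17/13) → (183/26, 17/13); (19/13, -22/13) → (-19/13, -22/13)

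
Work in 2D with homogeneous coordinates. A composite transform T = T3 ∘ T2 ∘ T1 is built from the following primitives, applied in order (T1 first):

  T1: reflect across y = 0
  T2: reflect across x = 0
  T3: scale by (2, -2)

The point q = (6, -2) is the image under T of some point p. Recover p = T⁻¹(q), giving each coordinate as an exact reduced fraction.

T1 = [1 0 0; 0 -1 0; 0 0 1]
T2·T1 = [-1 0 0; 0 -1 0; 0 0 1]
T3·…·T1 = [-2 0 0; 0 2 0; 0 0 1]
det M = -4; M⁻¹ = [-1/2 0 0; 0 1/2 0; 0 0 1]
M⁻¹ · (6, -2)ᵀ = (-3, -1)ᵀ

p = (-3, -1)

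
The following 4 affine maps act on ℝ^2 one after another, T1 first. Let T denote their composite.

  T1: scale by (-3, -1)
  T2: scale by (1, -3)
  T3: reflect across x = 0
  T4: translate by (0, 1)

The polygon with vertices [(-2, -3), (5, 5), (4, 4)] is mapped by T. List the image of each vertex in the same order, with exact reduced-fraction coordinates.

image vertices: (-6, -8), (15, 16), (12, 13)

T1 scale by (-3, -1): (-2, -3) → (6, 3); (5, 5) → (-15, -5); (4, 4) → (-12, -4)
T2 scale by (1, -3): (6, 3) → (6, -9); (-15, -5) → (-15, 15); (-12, -4) → (-12, 12)
T3 reflect across x = 0: (6, -9) → (-6, -9); (-15, 15) → (15, 15); (-12, 12) → (12, 12)
T4 translate by (0, 1): (-6, -9) → (-6, -8); (15, 15) → (15, 16); (12, 12) → (12, 13)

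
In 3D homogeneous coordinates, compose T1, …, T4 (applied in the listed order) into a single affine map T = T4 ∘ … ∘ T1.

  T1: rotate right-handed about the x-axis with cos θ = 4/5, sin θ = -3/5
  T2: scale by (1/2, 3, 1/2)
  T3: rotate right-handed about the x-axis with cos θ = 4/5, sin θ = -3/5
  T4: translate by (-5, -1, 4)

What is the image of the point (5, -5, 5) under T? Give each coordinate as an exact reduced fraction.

T1 rotate right-handed about the x-axis with cos θ = 4/5, sin θ = -3/5: (5, -5, 5) → (5, -1, 7)
T2 scale by (1/2, 3, 1/2): (5, -1, 7) → (5/2, -3, 7/2)
T3 rotate right-handed about the x-axis with cos θ = 4/5, sin θ = -3/5: (5/2, -3, 7/2) → (5/2, -3/10, 23/5)
T4 translate by (-5, -1, 4): (5/2, -3/10, 23/5) → (-5/2, -13/10, 43/5)

T(p) = (-5/2, -13/10, 43/5)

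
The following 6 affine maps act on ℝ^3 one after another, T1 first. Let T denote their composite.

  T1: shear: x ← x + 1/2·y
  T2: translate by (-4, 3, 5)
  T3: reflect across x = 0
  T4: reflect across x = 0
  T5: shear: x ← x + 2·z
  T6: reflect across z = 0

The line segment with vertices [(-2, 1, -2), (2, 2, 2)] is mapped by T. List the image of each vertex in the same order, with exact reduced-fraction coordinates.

T1 shear: x ← x + 1/2·y: (-2, 1, -2) → (-3/2, 1, -2); (2, 2, 2) → (3, 2, 2)
T2 translate by (-4, 3, 5): (-3/2, 1, -2) → (-11/2, 4, 3); (3, 2, 2) → (-1, 5, 7)
T3 reflect across x = 0: (-11/2, 4, 3) → (11/2, 4, 3); (-1, 5, 7) → (1, 5, 7)
T4 reflect across x = 0: (11/2, 4, 3) → (-11/2, 4, 3); (1, 5, 7) → (-1, 5, 7)
T5 shear: x ← x + 2·z: (-11/2, 4, 3) → (1/2, 4, 3); (-1, 5, 7) → (13, 5, 7)
T6 reflect across z = 0: (1/2, 4, 3) → (1/2, 4, -3); (13, 5, 7) → (13, 5, -7)

image vertices: (1/2, 4, -3), (13, 5, -7)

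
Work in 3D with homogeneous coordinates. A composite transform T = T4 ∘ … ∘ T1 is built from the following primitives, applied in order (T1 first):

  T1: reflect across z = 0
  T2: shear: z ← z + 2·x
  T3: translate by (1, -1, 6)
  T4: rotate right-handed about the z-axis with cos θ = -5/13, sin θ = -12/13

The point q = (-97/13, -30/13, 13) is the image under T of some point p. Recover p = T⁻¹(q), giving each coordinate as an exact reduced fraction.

T1 = [1 0 0 0; 0 1 0 0; 0 0 -1 0; 0 0 0 1]
T2·T1 = [1 0 0 0; 0 1 0 0; 2 0 -1 0; 0 0 0 1]
T3·…·T1 = [1 0 0 1; 0 1 0 -1; 2 0 -1 6; 0 0 0 1]
T4·…·T1 = [-5/13 12/13 0 -17/13; -12/13 -5/13 0 -7/13; 2 0 -1 6; 0 0 0 1]
det M = -1; M⁻¹ = [-5/13 -12/13 0 -1; 12/13 -5/13 0 1; -10/13 -24/13 -1 4; 0 0 0 1]
M⁻¹ · (-97/13, -30/13, 13)ᵀ = (4, -5, 1)ᵀ

p = (4, -5, 1)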